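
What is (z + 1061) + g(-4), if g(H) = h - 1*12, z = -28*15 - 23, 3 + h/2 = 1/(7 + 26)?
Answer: 19802/33 ≈ 600.06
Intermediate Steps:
h = -196/33 (h = -6 + 2/(7 + 26) = -6 + 2/33 = -196/33 ≈ -5.9394)
z = -443 (z = -420 - 23 = -443)
g(H) = -592/33 (g(H) = -196/33 - 1*12 = -196/33 - 12 = -592/33)
(z + 1061) + g(-4) = (-443 + 1061) - 592/33 = 618 - 592/33 = 19802/33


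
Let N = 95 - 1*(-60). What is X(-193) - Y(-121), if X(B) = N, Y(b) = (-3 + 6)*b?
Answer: 518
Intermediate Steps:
Y(b) = 3*b
N = 155 (N = 95 + 60 = 155)
X(B) = 155
X(-193) - Y(-121) = 155 - 3*(-121) = 155 - 1*(-363) = 155 + 363 = 518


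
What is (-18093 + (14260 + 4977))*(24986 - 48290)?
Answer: -26659776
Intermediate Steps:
(-18093 + (14260 + 4977))*(24986 - 48290) = (-18093 + 19237)*(-23304) = 1144*(-23304) = -26659776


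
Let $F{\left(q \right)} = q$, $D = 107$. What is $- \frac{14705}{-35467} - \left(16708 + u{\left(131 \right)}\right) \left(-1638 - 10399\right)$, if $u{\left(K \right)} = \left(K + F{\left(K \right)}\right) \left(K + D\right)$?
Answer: $\frac{33753708697561}{35467} \approx 9.5169 \cdot 10^{8}$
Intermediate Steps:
$u{\left(K \right)} = 2 K \left(107 + K\right)$ ($u{\left(K \right)} = \left(K + K\right) \left(K + 107\right) = 2 K \left(107 + K\right)$)
$- \frac{14705}{-35467} - \left(16708 + u{\left(131 \right)}\right) \left(-1638 - 10399\right) = - \frac{14705}{-35467} - \left(16708 + 2 \cdot 131 \left(107 + 131\right)\right) \left(-1638 - 10399\right) = \left(-14705\right) \left(- \frac{1}{35467}\right) - \left(16708 + 2 \cdot 131 \cdot 238\right) \left(-12037\right) = \frac{14705}{35467} - \left(16708 + 62356\right) \left(-12037\right) = \frac{14705}{35467} - 79064 \left(-12037\right) = \frac{14705}{35467} - -951693368 = \frac{14705}{35467} + 951693368 = \frac{33753708697561}{35467}$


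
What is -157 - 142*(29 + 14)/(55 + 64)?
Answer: -24789/119 ≈ -208.31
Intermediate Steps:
-157 - 142*(29 + 14)/(55 + 64) = -157 - 6106/119 = -24789/119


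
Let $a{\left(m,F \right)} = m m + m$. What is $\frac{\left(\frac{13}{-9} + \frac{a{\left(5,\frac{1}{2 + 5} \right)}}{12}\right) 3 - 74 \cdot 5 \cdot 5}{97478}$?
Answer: $- \frac{11081}{584868} \approx -0.018946$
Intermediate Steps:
$a{\left(m,F \right)} = m + m^{2}$ ($a{\left(m,F \right)} = m^{2} + m = m + m^{2}$)
$\frac{\left(\frac{13}{-9} + \frac{a{\left(5,\frac{1}{2 + 5} \right)}}{12}\right) 3 - 74 \cdot 5 \cdot 5}{97478} = \frac{\left(\frac{13}{-9} + \frac{5 \left(1 + 5\right)}{12}\right) 3 - 74 \cdot 5 \cdot 5}{97478} = \left(\left(13 \left(- \frac{1}{9}\right) + 5 \cdot 6 \cdot \frac{1}{12}\right) 3 - 1850\right) \frac{1}{97478} = \left(\left(- \frac{13}{9} + 30 \cdot \frac{1}{12}\right) 3 - 1850\right) \frac{1}{97478} = \left(\left(- \frac{13}{9} + \frac{5}{2}\right) 3 - 1850\right) \frac{1}{97478} = \left(\frac{19}{18} \cdot 3 - 1850\right) \frac{1}{97478} = \left(\frac{19}{6} - 1850\right) \frac{1}{97478} = \left(- \frac{11081}{6}\right) \frac{1}{97478} = - \frac{11081}{584868}$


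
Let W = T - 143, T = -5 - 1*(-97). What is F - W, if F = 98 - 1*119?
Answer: 30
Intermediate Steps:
F = -21 (F = 98 - 119 = -21)
T = 92 (T = -5 + 97 = 92)
W = -51 (W = 92 - 143 = -51)
F - W = -21 - 1*(-51) = -21 + 51 = 30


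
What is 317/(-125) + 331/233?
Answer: -32486/29125 ≈ -1.1154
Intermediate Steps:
317/(-125) + 331/233 = 317*(-1/125) + 331*(1/233) = -317/125 + 331/233 = -32486/29125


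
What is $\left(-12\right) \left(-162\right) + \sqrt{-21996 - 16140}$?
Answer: $1944 + 2 i \sqrt{9534} \approx 1944.0 + 195.28 i$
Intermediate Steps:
$\left(-12\right) \left(-162\right) + \sqrt{-21996 - 16140} = 1944 + \sqrt{-38136} = 1944 + 2 i \sqrt{9534}$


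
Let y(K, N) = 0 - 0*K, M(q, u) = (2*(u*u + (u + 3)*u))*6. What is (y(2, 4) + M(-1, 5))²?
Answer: 608400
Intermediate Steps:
M(q, u) = 12*u² + 12*u*(3 + u) (M(q, u) = (2*(u² + (3 + u)*u))*6 = (2*(u² + u*(3 + u)))*6 = (2*u² + 2*u*(3 + u))*6 = 12*u² + 12*u*(3 + u))
y(K, N) = 0 (y(K, N) = 0 - 1*0 = 0 + 0 = 0)
(y(2, 4) + M(-1, 5))² = (0 + 12*5*(3 + 2*5))² = (0 + 12*5*(3 + 10))² = (0 + 12*5*13)² = (0 + 780)² = 780² = 608400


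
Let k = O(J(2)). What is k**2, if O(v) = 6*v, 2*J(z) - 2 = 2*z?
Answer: 324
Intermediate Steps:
J(z) = 1 + z (J(z) = 1 + (2*z)/2 = 1 + z)
k = 18 (k = 6*(1 + 2) = 6*3 = 18)
k**2 = 18**2 = 324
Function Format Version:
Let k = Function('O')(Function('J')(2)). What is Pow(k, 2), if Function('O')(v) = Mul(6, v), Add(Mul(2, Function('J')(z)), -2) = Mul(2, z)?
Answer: 324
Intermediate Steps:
Function('J')(z) = Add(1, z) (Function('J')(z) = Add(1, Mul(Rational(1, 2), Mul(2, z))) = Add(1, z))
k = 18 (k = Mul(6, Add(1, 2)) = Mul(6, 3) = 18)
Pow(k, 2) = Pow(18, 2) = 324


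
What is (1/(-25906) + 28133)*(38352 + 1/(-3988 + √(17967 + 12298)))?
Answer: 221849007699328579870/205614354687 - 728813497*√30265/411228709374 ≈ 1.0790e+9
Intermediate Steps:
(1/(-25906) + 28133)*(38352 + 1/(-3988 + √(17967 + 12298))) = (-1/25906 + 28133)*(38352 + 1/(-3988 + √30265)) = 728813497*(38352 + 1/(-3988 + √30265))/25906 = 13975727618472/12953 + 728813497/(25906*(-3988 + √30265))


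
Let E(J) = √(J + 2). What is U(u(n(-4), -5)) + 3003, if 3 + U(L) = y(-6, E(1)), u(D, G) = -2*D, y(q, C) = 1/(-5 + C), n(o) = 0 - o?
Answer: 65995/22 - √3/22 ≈ 2999.7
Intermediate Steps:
n(o) = -o
E(J) = √(2 + J)
U(L) = -3 + 1/(-5 + √3) (U(L) = -3 + 1/(-5 + √(2 + 1)) = -3 + 1/(-5 + √3))
U(u(n(-4), -5)) + 3003 = (-71/22 - √3/22) + 3003 = 65995/22 - √3/22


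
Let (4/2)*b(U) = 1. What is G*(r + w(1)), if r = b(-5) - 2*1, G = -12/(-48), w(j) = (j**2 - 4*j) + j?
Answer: -7/8 ≈ -0.87500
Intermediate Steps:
b(U) = 1/2 (b(U) = (1/2)*1 = 1/2)
w(j) = j**2 - 3*j
G = 1/4 (G = -12*(-1/48) = 1/4 ≈ 0.25000)
r = -3/2 (r = 1/2 - 2*1 = 1/2 - 2 = -3/2 ≈ -1.5000)
G*(r + w(1)) = (-3/2 + 1*(-3 + 1))/4 = (-3/2 + 1*(-2))/4 = (-3/2 - 2)/4 = (1/4)*(-7/2) = -7/8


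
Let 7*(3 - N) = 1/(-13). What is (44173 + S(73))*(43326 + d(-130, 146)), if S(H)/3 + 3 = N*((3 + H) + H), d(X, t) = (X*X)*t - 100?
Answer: 10397511537652/91 ≈ 1.1426e+11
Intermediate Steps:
N = 274/91 (N = 3 - ⅐/(-13) = 3 - ⅐*(-1/13) = 3 + 1/91 = 274/91 ≈ 3.0110)
d(X, t) = -100 + t*X² (d(X, t) = X²*t - 100 = t*X² - 100 = -100 + t*X²)
S(H) = 1647/91 + 1644*H/91 (S(H) = -9 + 3*(274*((3 + H) + H)/91) = -9 + 3*(274*(3 + 2*H)/91) = -9 + 3*(822/91 + 548*H/91) = -9 + (2466/91 + 1644*H/91) = 1647/91 + 1644*H/91)
(44173 + S(73))*(43326 + d(-130, 146)) = (44173 + (1647/91 + (1644/91)*73))*(43326 + (-100 + 146*(-130)²)) = (44173 + (1647/91 + 120012/91))*(43326 + (-100 + 146*16900)) = (44173 + 121659/91)*(43326 + (-100 + 2467400)) = 4141402*(43326 + 2467300)/91 = (4141402/91)*2510626 = 10397511537652/91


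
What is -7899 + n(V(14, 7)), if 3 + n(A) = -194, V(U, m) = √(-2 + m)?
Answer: -8096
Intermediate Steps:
n(A) = -197 (n(A) = -3 - 194 = -197)
-7899 + n(V(14, 7)) = -7899 - 197 = -8096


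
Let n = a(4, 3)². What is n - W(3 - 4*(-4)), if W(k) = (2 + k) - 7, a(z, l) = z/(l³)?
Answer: -10190/729 ≈ -13.978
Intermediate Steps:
a(z, l) = z/l³
n = 16/729 (n = (4/3³)² = (4*(1/27))² = (4/27)² = 16/729 ≈ 0.021948)
W(k) = -5 + k
n - W(3 - 4*(-4)) = 16/729 - (-5 + (3 - 4*(-4))) = 16/729 - (-5 + (3 + 16)) = 16/729 - (-5 + 19) = 16/729 - 1*14 = 16/729 - 14 = -10190/729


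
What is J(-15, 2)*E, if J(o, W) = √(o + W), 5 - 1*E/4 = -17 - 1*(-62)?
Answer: -160*I*√13 ≈ -576.89*I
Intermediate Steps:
E = -160 (E = 20 - 4*(-17 - 1*(-62)) = 20 - 4*(-17 + 62) = 20 - 4*45 = 20 - 180 = -160)
J(o, W) = √(W + o)
J(-15, 2)*E = √(2 - 15)*(-160) = √(-13)*(-160) = (I*√13)*(-160) = -160*I*√13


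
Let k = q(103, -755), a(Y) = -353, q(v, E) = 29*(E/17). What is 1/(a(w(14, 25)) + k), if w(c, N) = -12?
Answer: -17/27896 ≈ -0.00060941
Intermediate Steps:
q(v, E) = 29*E/17 (q(v, E) = 29*(E*(1/17)) = 29*(E/17) = 29*E/17)
k = -21895/17 (k = (29/17)*(-755) = -21895/17 ≈ -1287.9)
1/(a(w(14, 25)) + k) = 1/(-353 - 21895/17) = 1/(-27896/17) = -17/27896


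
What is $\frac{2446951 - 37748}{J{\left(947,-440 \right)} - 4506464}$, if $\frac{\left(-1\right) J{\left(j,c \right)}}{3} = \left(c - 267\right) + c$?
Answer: $- \frac{2409203}{4503023} \approx -0.53502$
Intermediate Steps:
$J{\left(j,c \right)} = 801 - 6 c$ ($J{\left(j,c \right)} = - 3 \left(\left(c - 267\right) + c\right) = - 3 \left(\left(-267 + c\right) + c\right) = - 3 \left(-267 + 2 c\right) = 801 - 6 c$)
$\frac{2446951 - 37748}{J{\left(947,-440 \right)} - 4506464} = \frac{2446951 - 37748}{\left(801 - -2640\right) - 4506464} = \frac{2409203}{\left(801 + 2640\right) - 4506464} = \frac{2409203}{3441 - 4506464} = \frac{2409203}{-4503023} = 2409203 \left(- \frac{1}{4503023}\right) = - \frac{2409203}{4503023}$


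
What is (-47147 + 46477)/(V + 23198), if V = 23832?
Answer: -67/4703 ≈ -0.014246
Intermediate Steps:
(-47147 + 46477)/(V + 23198) = (-47147 + 46477)/(23832 + 23198) = -670/47030 = -670*1/47030 = -67/4703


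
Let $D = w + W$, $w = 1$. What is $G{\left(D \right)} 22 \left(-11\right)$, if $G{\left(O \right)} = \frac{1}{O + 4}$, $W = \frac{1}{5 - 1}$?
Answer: $- \frac{968}{21} \approx -46.095$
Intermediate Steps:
$W = \frac{1}{4} \approx 0.25$
$D = \frac{5}{4}$ ($D = 1 + \frac{1}{4} = \frac{5}{4} \approx 1.25$)
$G{\left(O \right)} = \frac{1}{4 + O}$
$G{\left(D \right)} 22 \left(-11\right) = \frac{1}{4 + \frac{5}{4}} \cdot 22 \left(-11\right) = \frac{1}{\frac{21}{4}} \cdot 22 \left(-11\right) = \frac{4}{21} \cdot 22 \left(-11\right) = \frac{88}{21} \left(-11\right) = - \frac{968}{21}$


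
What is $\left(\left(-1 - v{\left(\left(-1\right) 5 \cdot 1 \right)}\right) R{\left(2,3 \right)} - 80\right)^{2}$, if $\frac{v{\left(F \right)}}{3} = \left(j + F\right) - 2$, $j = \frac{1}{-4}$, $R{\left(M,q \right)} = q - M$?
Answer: $\frac{56169}{16} \approx 3510.6$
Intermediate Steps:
$j = - \frac{1}{4} \approx -0.25$
$v{\left(F \right)} = - \frac{27}{4} + 3 F$ ($v{\left(F \right)} = 3 \left(\left(- \frac{1}{4} + F\right) - 2\right) = 3 \left(- \frac{9}{4} + F\right) = - \frac{27}{4} + 3 F$)
$\left(\left(-1 - v{\left(\left(-1\right) 5 \cdot 1 \right)}\right) R{\left(2,3 \right)} - 80\right)^{2} = \left(\left(-1 - \left(- \frac{27}{4} + 3 \left(-1\right) 5 \cdot 1\right)\right) \left(3 - 2\right) - 80\right)^{2} = \left(\left(-1 - \left(- \frac{27}{4} + 3 \left(\left(-5\right) 1\right)\right)\right) \left(3 - 2\right) - 80\right)^{2} = \left(\left(-1 - \left(- \frac{27}{4} + 3 \left(-5\right)\right)\right) 1 - 80\right)^{2} = \left(\left(-1 - \left(- \frac{27}{4} - 15\right)\right) 1 - 80\right)^{2} = \left(\left(-1 - - \frac{87}{4}\right) 1 - 80\right)^{2} = \left(\left(-1 + \frac{87}{4}\right) 1 - 80\right)^{2} = \left(\frac{83}{4} \cdot 1 - 80\right)^{2} = \left(\frac{83}{4} - 80\right)^{2} = \left(- \frac{237}{4}\right)^{2} = \frac{56169}{16}$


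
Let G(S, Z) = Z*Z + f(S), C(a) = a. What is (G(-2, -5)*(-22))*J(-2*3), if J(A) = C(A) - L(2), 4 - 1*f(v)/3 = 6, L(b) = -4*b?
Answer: -836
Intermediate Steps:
f(v) = -6 (f(v) = 12 - 3*6 = 12 - 18 = -6)
J(A) = 8 + A (J(A) = A - (-4)*2 = A - 1*(-8) = A + 8 = 8 + A)
G(S, Z) = -6 + Z² (G(S, Z) = Z*Z - 6 = Z² - 6 = -6 + Z²)
(G(-2, -5)*(-22))*J(-2*3) = ((-6 + (-5)²)*(-22))*(8 - 2*3) = ((-6 + 25)*(-22))*(8 - 6) = (19*(-22))*2 = -418*2 = -836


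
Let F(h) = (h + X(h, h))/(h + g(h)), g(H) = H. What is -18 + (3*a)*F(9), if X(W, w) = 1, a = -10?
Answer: -104/3 ≈ -34.667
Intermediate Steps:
F(h) = (1 + h)/(2*h) (F(h) = (h + 1)/(h + h) = (1 + h)/((2*h)) = (1 + h)*(1/(2*h)) = (1 + h)/(2*h))
-18 + (3*a)*F(9) = -18 + (3*(-10))*((½)*(1 + 9)/9) = -18 - 15*10/9 = -18 - 30*5/9 = -18 - 50/3 = -104/3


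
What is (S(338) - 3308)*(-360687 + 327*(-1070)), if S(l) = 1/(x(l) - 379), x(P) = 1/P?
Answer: 301113005283342/128101 ≈ 2.3506e+9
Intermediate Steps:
S(l) = 1/(-379 + 1/l) (S(l) = 1/(1/l - 379) = 1/(-379 + 1/l))
(S(338) - 3308)*(-360687 + 327*(-1070)) = (-1*338/(-1 + 379*338) - 3308)*(-360687 + 327*(-1070)) = (-1*338/(-1 + 128102) - 3308)*(-360687 - 349890) = (-1*338/128101 - 3308)*(-710577) = (-1*338*1/128101 - 3308)*(-710577) = (-338/128101 - 3308)*(-710577) = -423758446/128101*(-710577) = 301113005283342/128101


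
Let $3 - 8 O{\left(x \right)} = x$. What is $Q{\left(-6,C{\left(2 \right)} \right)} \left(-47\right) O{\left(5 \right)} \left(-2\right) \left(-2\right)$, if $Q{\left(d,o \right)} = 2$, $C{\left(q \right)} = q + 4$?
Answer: $94$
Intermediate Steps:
$O{\left(x \right)} = \frac{3}{8} - \frac{x}{8}$
$C{\left(q \right)} = 4 + q$
$Q{\left(-6,C{\left(2 \right)} \right)} \left(-47\right) O{\left(5 \right)} \left(-2\right) \left(-2\right) = 2 \left(-47\right) \left(\frac{3}{8} - \frac{5}{8}\right) \left(-2\right) \left(-2\right) = - 94 \left(\frac{3}{8} - \frac{5}{8}\right) \left(-2\right) \left(-2\right) = - 94 \left(- \frac{1}{4}\right) \left(-2\right) \left(-2\right) = - 94 \cdot \frac{1}{2} \left(-2\right) = \left(-94\right) \left(-1\right) = 94$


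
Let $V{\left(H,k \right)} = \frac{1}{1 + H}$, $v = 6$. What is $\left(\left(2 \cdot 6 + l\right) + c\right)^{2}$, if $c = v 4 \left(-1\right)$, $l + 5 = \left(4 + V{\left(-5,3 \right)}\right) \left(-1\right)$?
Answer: $\frac{6889}{16} \approx 430.56$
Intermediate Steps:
$l = - \frac{35}{4}$ ($l = -5 + \left(4 + \frac{1}{1 - 5}\right) \left(-1\right) = -5 + \left(4 + \frac{1}{-4}\right) \left(-1\right) = -5 + \left(4 - \frac{1}{4}\right) \left(-1\right) = -5 + \frac{15}{4} \left(-1\right) = -5 - \frac{15}{4} = - \frac{35}{4} \approx -8.75$)
$c = -24$ ($c = 6 \cdot 4 \left(-1\right) = 24 \left(-1\right) = -24$)
$\left(\left(2 \cdot 6 + l\right) + c\right)^{2} = \left(\left(2 \cdot 6 - \frac{35}{4}\right) - 24\right)^{2} = \left(\left(12 - \frac{35}{4}\right) - 24\right)^{2} = \left(\frac{13}{4} - 24\right)^{2} = \left(- \frac{83}{4}\right)^{2} = \frac{6889}{16}$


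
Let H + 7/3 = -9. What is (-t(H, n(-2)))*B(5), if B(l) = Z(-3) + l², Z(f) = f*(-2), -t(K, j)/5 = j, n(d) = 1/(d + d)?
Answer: -155/4 ≈ -38.750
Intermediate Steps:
H = -34/3 (H = -7/3 - 9 = -34/3 ≈ -11.333)
n(d) = 1/(2*d)
t(K, j) = -5*j
Z(f) = -2*f
B(l) = 6 + l² (B(l) = -2*(-3) + l² = 6 + l²)
(-t(H, n(-2)))*B(5) = (-(-5)*(½)/(-2))*(6 + 5²) = (-(-5)*(½)*(-½))*(6 + 25) = -(-5)*(-1)/4*31 = -1*5/4*31 = -5/4*31 = -155/4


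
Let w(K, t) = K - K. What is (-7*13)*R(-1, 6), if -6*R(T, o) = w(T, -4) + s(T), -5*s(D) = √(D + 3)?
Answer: -91*√2/30 ≈ -4.2898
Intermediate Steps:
w(K, t) = 0
s(D) = -√(3 + D)/5 (s(D) = -√(D + 3)/5 = -√(3 + D)/5)
R(T, o) = √(3 + T)/30 (R(T, o) = -(0 - √(3 + T)/5)/6 = -(-1)*√(3 + T)/30 = √(3 + T)/30)
(-7*13)*R(-1, 6) = (-7*13)*(√(3 - 1)/30) = -91*√2/30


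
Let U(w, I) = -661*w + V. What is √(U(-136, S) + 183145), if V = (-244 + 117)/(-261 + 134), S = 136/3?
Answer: 3*√30338 ≈ 522.53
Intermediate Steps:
S = 136/3 (S = 136*(⅓) = 136/3 ≈ 45.333)
V = 1 (V = -127/(-127) = -127*(-1/127) = 1)
U(w, I) = 1 - 661*w (U(w, I) = -661*w + 1 = 1 - 661*w)
√(U(-136, S) + 183145) = √((1 - 661*(-136)) + 183145) = √((1 + 89896) + 183145) = √(89897 + 183145) = √273042 = 3*√30338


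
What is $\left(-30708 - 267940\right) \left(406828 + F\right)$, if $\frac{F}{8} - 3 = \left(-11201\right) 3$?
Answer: $-41221786144$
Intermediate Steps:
$F = -268800$ ($F = 24 + 8 \left(\left(-11201\right) 3\right) = 24 + 8 \left(-33603\right) = 24 - 268824 = -268800$)
$\left(-30708 - 267940\right) \left(406828 + F\right) = \left(-30708 - 267940\right) \left(406828 - 268800\right) = \left(-30708 - 267940\right) 138028 = \left(-298648\right) 138028 = -41221786144$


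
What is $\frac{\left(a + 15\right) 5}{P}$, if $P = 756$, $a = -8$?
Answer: $\frac{5}{108} \approx 0.046296$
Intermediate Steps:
$\frac{\left(a + 15\right) 5}{P} = \frac{\left(-8 + 15\right) 5}{756} = 7 \cdot 5 \cdot \frac{1}{756} = 35 \cdot \frac{1}{756} = \frac{5}{108}$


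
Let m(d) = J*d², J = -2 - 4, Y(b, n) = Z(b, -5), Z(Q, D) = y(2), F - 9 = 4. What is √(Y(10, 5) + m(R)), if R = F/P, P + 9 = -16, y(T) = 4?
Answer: √1486/25 ≈ 1.5419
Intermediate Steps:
F = 13 (F = 9 + 4 = 13)
Z(Q, D) = 4
Y(b, n) = 4
J = -6
P = -25 (P = -9 - 16 = -25)
R = -13/25 (R = 13/(-25) = 13*(-1/25) = -13/25 ≈ -0.52000)
m(d) = -6*d²
√(Y(10, 5) + m(R)) = √(4 - 6*(-13/25)²) = √(4 - 6*169/625) = √(4 - 1014/625) = √(1486/625) = √1486/25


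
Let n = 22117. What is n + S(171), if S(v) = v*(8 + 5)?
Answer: 24340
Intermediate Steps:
S(v) = 13*v (S(v) = v*13 = 13*v)
n + S(171) = 22117 + 13*171 = 22117 + 2223 = 24340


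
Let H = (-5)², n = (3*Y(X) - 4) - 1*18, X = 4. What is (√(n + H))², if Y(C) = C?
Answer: 15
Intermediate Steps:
n = -10 (n = (3*4 - 4) - 1*18 = (12 - 4) - 18 = 8 - 18 = -10)
H = 25
(√(n + H))² = (√(-10 + 25))² = (√15)² = 15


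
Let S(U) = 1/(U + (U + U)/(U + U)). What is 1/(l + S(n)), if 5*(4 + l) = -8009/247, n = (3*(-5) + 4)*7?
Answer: -4940/51861 ≈ -0.095255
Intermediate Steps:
n = -77 (n = (-15 + 4)*7 = -11*7 = -77)
l = -12949/1235 (l = -4 + (-8009/247)/5 = -4 + (-8009*1/247)/5 = -4 + (⅕)*(-8009/247) = -4 - 8009/1235 = -12949/1235 ≈ -10.485)
S(U) = 1/(1 + U) (S(U) = 1/(U + (2*U)/((2*U))) = 1/(U + (2*U)*(1/(2*U))) = 1/(U + 1) = 1/(1 + U))
1/(l + S(n)) = 1/(-12949/1235 + 1/(1 - 77)) = 1/(-12949/1235 + 1/(-76)) = 1/(-12949/1235 - 1/76) = 1/(-51861/4940) = -4940/51861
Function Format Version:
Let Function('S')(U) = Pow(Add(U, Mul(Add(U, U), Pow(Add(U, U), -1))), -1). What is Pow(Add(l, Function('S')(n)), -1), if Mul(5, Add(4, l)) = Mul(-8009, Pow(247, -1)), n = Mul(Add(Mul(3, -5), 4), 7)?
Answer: Rational(-4940, 51861) ≈ -0.095255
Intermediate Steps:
n = -77 (n = Mul(Add(-15, 4), 7) = Mul(-11, 7) = -77)
l = Rational(-12949, 1235) (l = Add(-4, Mul(Rational(1, 5), Mul(-8009, Pow(247, -1)))) = Add(-4, Mul(Rational(1, 5), Mul(-8009, Rational(1, 247)))) = Add(-4, Mul(Rational(1, 5), Rational(-8009, 247))) = Add(-4, Rational(-8009, 1235)) = Rational(-12949, 1235) ≈ -10.485)
Function('S')(U) = Pow(Add(1, U), -1) (Function('S')(U) = Pow(Add(U, Mul(Mul(2, U), Pow(Mul(2, U), -1))), -1) = Pow(Add(U, Mul(Mul(2, U), Mul(Rational(1, 2), Pow(U, -1)))), -1) = Pow(Add(U, 1), -1) = Pow(Add(1, U), -1))
Pow(Add(l, Function('S')(n)), -1) = Pow(Add(Rational(-12949, 1235), Pow(Add(1, -77), -1)), -1) = Pow(Add(Rational(-12949, 1235), Pow(-76, -1)), -1) = Pow(Add(Rational(-12949, 1235), Rational(-1, 76)), -1) = Pow(Rational(-51861, 4940), -1) = Rational(-4940, 51861)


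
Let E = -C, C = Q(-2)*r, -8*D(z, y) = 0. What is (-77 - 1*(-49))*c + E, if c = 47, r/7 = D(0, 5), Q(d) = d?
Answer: -1316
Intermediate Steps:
D(z, y) = 0 (D(z, y) = -⅛*0 = 0)
r = 0 (r = 7*0 = 0)
C = 0 (C = -2*0 = 0)
E = 0 (E = -1*0 = 0)
(-77 - 1*(-49))*c + E = (-77 - 1*(-49))*47 + 0 = (-77 + 49)*47 + 0 = -28*47 + 0 = -1316 + 0 = -1316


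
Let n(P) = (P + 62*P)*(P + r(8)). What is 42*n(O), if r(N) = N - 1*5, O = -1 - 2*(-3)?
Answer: 105840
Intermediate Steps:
O = 5 (O = -1 + 6 = 5)
r(N) = -5 + N (r(N) = N - 5 = -5 + N)
n(P) = 63*P*(3 + P) (n(P) = (P + 62*P)*(P + (-5 + 8)) = (63*P)*(P + 3) = (63*P)*(3 + P) = 63*P*(3 + P))
42*n(O) = 42*(63*5*(3 + 5)) = 42*(63*5*8) = 42*2520 = 105840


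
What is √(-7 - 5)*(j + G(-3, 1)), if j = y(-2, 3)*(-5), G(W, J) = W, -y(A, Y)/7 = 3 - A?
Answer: 344*I*√3 ≈ 595.83*I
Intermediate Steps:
y(A, Y) = -21 + 7*A (y(A, Y) = -7*(3 - A) = -21 + 7*A)
j = 175 (j = (-21 + 7*(-2))*(-5) = (-21 - 14)*(-5) = -35*(-5) = 175)
√(-7 - 5)*(j + G(-3, 1)) = √(-7 - 5)*(175 - 3) = √(-12)*172 = (2*I*√3)*172 = 344*I*√3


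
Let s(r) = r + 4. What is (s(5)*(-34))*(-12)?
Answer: 3672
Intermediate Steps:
s(r) = 4 + r
(s(5)*(-34))*(-12) = ((4 + 5)*(-34))*(-12) = (9*(-34))*(-12) = -306*(-12) = 3672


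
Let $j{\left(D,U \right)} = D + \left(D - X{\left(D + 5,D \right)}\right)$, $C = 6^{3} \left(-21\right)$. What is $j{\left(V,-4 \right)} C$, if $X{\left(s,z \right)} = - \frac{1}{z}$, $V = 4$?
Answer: $-37422$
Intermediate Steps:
$C = -4536$ ($C = 216 \left(-21\right) = -4536$)
$j{\left(D,U \right)} = \frac{1}{D} + 2 D$ ($j{\left(D,U \right)} = D + \left(D - - \frac{1}{D}\right) = D + \left(D + \frac{1}{D}\right) = \frac{1}{D} + 2 D$)
$j{\left(V,-4 \right)} C = \left(\frac{1}{4} + 2 \cdot 4\right) \left(-4536\right) = \left(\frac{1}{4} + 8\right) \left(-4536\right) = \frac{33}{4} \left(-4536\right) = -37422$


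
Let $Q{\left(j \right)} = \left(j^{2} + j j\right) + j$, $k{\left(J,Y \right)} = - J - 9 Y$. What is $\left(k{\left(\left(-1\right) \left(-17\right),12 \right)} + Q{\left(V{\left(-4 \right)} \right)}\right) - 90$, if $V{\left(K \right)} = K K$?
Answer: $313$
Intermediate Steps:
$V{\left(K \right)} = K^{2}$
$Q{\left(j \right)} = j + 2 j^{2}$ ($Q{\left(j \right)} = \left(j^{2} + j^{2}\right) + j = 2 j^{2} + j = j + 2 j^{2}$)
$\left(k{\left(\left(-1\right) \left(-17\right),12 \right)} + Q{\left(V{\left(-4 \right)} \right)}\right) - 90 = \left(\left(- \left(-1\right) \left(-17\right) - 108\right) + \left(-4\right)^{2} \left(1 + 2 \left(-4\right)^{2}\right)\right) - 90 = \left(\left(\left(-1\right) 17 - 108\right) + 16 \left(1 + 2 \cdot 16\right)\right) - 90 = \left(\left(-17 - 108\right) + 16 \left(1 + 32\right)\right) - 90 = \left(-125 + 16 \cdot 33\right) - 90 = \left(-125 + 528\right) - 90 = 403 - 90 = 313$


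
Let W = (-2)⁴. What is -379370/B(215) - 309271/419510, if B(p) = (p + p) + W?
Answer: -79643721783/93550730 ≈ -851.34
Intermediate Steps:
W = 16
B(p) = 16 + 2*p (B(p) = (p + p) + 16 = 2*p + 16 = 16 + 2*p)
-379370/B(215) - 309271/419510 = -379370/(16 + 2*215) - 309271/419510 = -379370/(16 + 430) - 309271*1/419510 = -379370/446 - 309271/419510 = -379370*1/446 - 309271/419510 = -189685/223 - 309271/419510 = -79643721783/93550730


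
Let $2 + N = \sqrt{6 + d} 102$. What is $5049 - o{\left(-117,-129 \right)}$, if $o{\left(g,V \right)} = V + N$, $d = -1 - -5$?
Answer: $5180 - 102 \sqrt{10} \approx 4857.4$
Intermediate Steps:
$d = 4$ ($d = -1 + 5 = 4$)
$N = -2 + 102 \sqrt{10}$ ($N = -2 + \sqrt{6 + 4} \cdot 102 = -2 + \sqrt{10} \cdot 102 = -2 + 102 \sqrt{10} \approx 320.55$)
$o{\left(g,V \right)} = -2 + V + 102 \sqrt{10}$ ($o{\left(g,V \right)} = V - \left(2 - 102 \sqrt{10}\right) = -2 + V + 102 \sqrt{10}$)
$5049 - o{\left(-117,-129 \right)} = 5049 - \left(-2 - 129 + 102 \sqrt{10}\right) = 5049 - \left(-131 + 102 \sqrt{10}\right) = 5049 + \left(131 - 102 \sqrt{10}\right) = 5180 - 102 \sqrt{10}$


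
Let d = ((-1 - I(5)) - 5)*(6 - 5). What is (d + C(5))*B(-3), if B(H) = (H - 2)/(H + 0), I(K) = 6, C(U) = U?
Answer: -35/3 ≈ -11.667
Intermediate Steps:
B(H) = (-2 + H)/H
d = -12 (d = ((-1 - 1*6) - 5)*(6 - 5) = ((-1 - 6) - 5)*1 = (-7 - 5)*1 = -12*1 = -12)
(d + C(5))*B(-3) = (-12 + 5)*((-2 - 3)/(-3)) = -(-7)*(-5)/3 = -7*5/3 = -35/3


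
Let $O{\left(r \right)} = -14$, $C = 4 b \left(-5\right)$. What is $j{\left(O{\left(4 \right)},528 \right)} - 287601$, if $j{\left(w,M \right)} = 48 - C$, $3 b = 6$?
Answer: $-287513$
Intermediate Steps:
$b = 2$ ($b = \frac{1}{3} \cdot 6 = 2$)
$C = -40$ ($C = 4 \cdot 2 \left(-5\right) = 8 \left(-5\right) = -40$)
$j{\left(w,M \right)} = 88$ ($j{\left(w,M \right)} = 48 - -40 = 48 + 40 = 88$)
$j{\left(O{\left(4 \right)},528 \right)} - 287601 = 88 - 287601 = -287513$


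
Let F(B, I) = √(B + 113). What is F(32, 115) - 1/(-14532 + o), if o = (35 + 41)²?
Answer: 1/8756 + √145 ≈ 12.042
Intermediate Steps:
F(B, I) = √(113 + B)
o = 5776 (o = 76² = 5776)
F(32, 115) - 1/(-14532 + o) = √(113 + 32) - 1/(-14532 + 5776) = √145 - 1/(-8756) = √145 - 1*(-1/8756) = √145 + 1/8756 = 1/8756 + √145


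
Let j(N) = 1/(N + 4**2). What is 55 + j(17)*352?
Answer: 197/3 ≈ 65.667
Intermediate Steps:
j(N) = 1/(16 + N) (j(N) = 1/(N + 16) = 1/(16 + N))
55 + j(17)*352 = 55 + 352/(16 + 17) = 55 + 352/33 = 55 + (1/33)*352 = 55 + 32/3 = 197/3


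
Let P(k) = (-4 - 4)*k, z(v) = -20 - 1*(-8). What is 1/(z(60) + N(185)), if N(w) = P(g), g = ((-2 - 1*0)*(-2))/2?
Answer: -1/28 ≈ -0.035714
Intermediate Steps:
z(v) = -12 (z(v) = -20 + 8 = -12)
g = 2 (g = ((-2 + 0)*(-2))*(½) = -2*(-2)*(½) = 4*(½) = 2)
P(k) = -8*k
N(w) = -16 (N(w) = -8*2 = -16)
1/(z(60) + N(185)) = 1/(-12 - 16) = 1/(-28) = -1/28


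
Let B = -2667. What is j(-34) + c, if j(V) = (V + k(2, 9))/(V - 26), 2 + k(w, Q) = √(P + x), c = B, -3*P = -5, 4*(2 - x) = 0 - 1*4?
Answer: -13332/5 - √42/180 ≈ -2666.4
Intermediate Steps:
x = 3 (x = 2 - (0 - 1*4)/4 = 2 - (0 - 4)/4 = 2 - ¼*(-4) = 2 + 1 = 3)
P = 5/3 (P = -⅓*(-5) = 5/3 ≈ 1.6667)
c = -2667
k(w, Q) = -2 + √42/3 (k(w, Q) = -2 + √(5/3 + 3) = -2 + √(14/3) = -2 + √42/3)
j(V) = (-2 + V + √42/3)/(-26 + V) (j(V) = (V + (-2 + √42/3))/(V - 26) = (-2 + V + √42/3)/(-26 + V))
j(-34) + c = (-2 - 34 + √42/3)/(-26 - 34) - 2667 = (-36 + √42/3)/(-60) - 2667 = -(-36 + √42/3)/60 - 2667 = (⅗ - √42/180) - 2667 = -13332/5 - √42/180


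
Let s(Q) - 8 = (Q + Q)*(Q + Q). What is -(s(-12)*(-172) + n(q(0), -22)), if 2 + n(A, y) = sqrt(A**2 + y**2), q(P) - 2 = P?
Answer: 100450 - 2*sqrt(122) ≈ 1.0043e+5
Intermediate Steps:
q(P) = 2 + P
s(Q) = 8 + 4*Q**2 (s(Q) = 8 + (Q + Q)*(Q + Q) = 8 + (2*Q)*(2*Q) = 8 + 4*Q**2)
n(A, y) = -2 + sqrt(A**2 + y**2)
-(s(-12)*(-172) + n(q(0), -22)) = -((8 + 4*(-12)**2)*(-172) + (-2 + sqrt((2 + 0)**2 + (-22)**2))) = -((8 + 4*144)*(-172) + (-2 + sqrt(2**2 + 484))) = -((8 + 576)*(-172) + (-2 + sqrt(4 + 484))) = -(584*(-172) + (-2 + sqrt(488))) = -(-100448 + (-2 + 2*sqrt(122))) = -(-100450 + 2*sqrt(122)) = 100450 - 2*sqrt(122)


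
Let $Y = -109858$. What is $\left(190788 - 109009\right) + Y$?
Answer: $-28079$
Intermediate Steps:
$\left(190788 - 109009\right) + Y = \left(190788 - 109009\right) - 109858 = 81779 - 109858 = -28079$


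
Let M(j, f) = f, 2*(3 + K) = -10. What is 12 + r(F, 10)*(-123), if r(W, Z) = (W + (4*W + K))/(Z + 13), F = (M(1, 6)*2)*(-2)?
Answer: 16020/23 ≈ 696.52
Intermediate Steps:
K = -8 (K = -3 + (1/2)*(-10) = -3 - 5 = -8)
F = -24 (F = (6*2)*(-2) = 12*(-2) = -24)
r(W, Z) = (-8 + 5*W)/(13 + Z) (r(W, Z) = (W + (4*W - 8))/(Z + 13) = (W + (-8 + 4*W))/(13 + Z) = (-8 + 5*W)/(13 + Z))
12 + r(F, 10)*(-123) = 12 + ((-8 + 5*(-24))/(13 + 10))*(-123) = 12 + ((-8 - 120)/23)*(-123) = 12 + ((1/23)*(-128))*(-123) = 12 - 128/23*(-123) = 12 + 15744/23 = 16020/23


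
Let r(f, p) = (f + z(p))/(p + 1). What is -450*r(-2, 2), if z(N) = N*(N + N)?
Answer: -900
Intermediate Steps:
z(N) = 2*N² (z(N) = N*(2*N) = 2*N²)
r(f, p) = (f + 2*p²)/(1 + p) (r(f, p) = (f + 2*p²)/(p + 1) = (f + 2*p²)/(1 + p))
-450*r(-2, 2) = -450*(-2 + 2*2²)/(1 + 2) = -450*(-2 + 2*4)/3 = -150*(-2 + 8) = -150*6 = -450*2 = -900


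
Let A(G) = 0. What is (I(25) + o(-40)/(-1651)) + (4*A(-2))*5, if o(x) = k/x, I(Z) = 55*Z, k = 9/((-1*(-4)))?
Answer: 363220009/264160 ≈ 1375.0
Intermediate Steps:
k = 9/4 ≈ 2.2500
o(x) = 9/(4*x)
(I(25) + o(-40)/(-1651)) + (4*A(-2))*5 = (55*25 + ((9/4)/(-40))/(-1651)) + (4*0)*5 = (1375 + ((9/4)*(-1/40))*(-1/1651)) + 0*5 = (1375 - 9/160*(-1/1651)) + 0 = (1375 + 9/264160) + 0 = 363220009/264160 + 0 = 363220009/264160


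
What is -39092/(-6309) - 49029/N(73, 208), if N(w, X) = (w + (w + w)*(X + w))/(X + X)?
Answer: -127072125668/259293591 ≈ -490.07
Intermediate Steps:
N(w, X) = (w + 2*w*(X + w))/(2*X) (N(w, X) = (w + (2*w)*(X + w))/((2*X)) = (w + 2*w*(X + w))*(1/(2*X)) = (w + 2*w*(X + w))/(2*X))
-39092/(-6309) - 49029/N(73, 208) = -39092/(-6309) - 49029/(73 + 73**2/208 + (1/2)*73/208) = -39092*(-1/6309) - 49029/(73 + (1/208)*5329 + (1/2)*73*(1/208)) = 39092/6309 - 49029/(73 + 5329/208 + 73/416) = 39092/6309 - 49029/41099/416 = 39092/6309 - 49029*416/41099 = 39092/6309 - 20396064/41099 = -127072125668/259293591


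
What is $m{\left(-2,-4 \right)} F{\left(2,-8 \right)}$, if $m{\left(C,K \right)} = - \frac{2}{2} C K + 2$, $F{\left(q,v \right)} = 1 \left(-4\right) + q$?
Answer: $12$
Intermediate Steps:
$F{\left(q,v \right)} = -4 + q$
$m{\left(C,K \right)} = 2 - C K$ ($m{\left(C,K \right)} = \left(-2\right) \frac{1}{2} C K + 2 = - C K + 2 = 2 - C K$)
$m{\left(-2,-4 \right)} F{\left(2,-8 \right)} = \left(2 - \left(-2\right) \left(-4\right)\right) \left(-4 + 2\right) = \left(2 - 8\right) \left(-2\right) = \left(-6\right) \left(-2\right) = 12$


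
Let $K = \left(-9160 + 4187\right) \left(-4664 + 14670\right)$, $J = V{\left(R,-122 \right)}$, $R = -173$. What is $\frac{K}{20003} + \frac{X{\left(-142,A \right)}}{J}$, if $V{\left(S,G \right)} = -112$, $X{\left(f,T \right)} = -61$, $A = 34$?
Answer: $- \frac{5571881673}{2240336} \approx -2487.1$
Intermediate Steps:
$J = -112$
$K = -49759838$ ($K = \left(-4973\right) 10006 = -49759838$)
$\frac{K}{20003} + \frac{X{\left(-142,A \right)}}{J} = - \frac{49759838}{20003} - \frac{61}{-112} = \left(-49759838\right) \frac{1}{20003} - - \frac{61}{112} = - \frac{49759838}{20003} + \frac{61}{112} = - \frac{5571881673}{2240336}$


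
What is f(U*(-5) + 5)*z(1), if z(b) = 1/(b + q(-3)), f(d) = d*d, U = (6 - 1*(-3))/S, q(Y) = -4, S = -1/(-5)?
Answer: -48400/3 ≈ -16133.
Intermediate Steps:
S = ⅕ (S = -1*(-⅕) = ⅕ ≈ 0.20000)
U = 45 (U = (6 - 1*(-3))/(⅕) = (6 + 3)*5 = 9*5 = 45)
f(d) = d²
z(b) = 1/(-4 + b) (z(b) = 1/(b - 4) = 1/(-4 + b))
f(U*(-5) + 5)*z(1) = (45*(-5) + 5)²/(-4 + 1) = (-225 + 5)²/(-3) = (-220)²*(-⅓) = 48400*(-⅓) = -48400/3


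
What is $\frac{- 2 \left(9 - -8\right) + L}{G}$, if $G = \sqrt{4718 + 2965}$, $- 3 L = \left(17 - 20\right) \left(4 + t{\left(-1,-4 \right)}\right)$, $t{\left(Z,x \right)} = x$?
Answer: $- \frac{34 \sqrt{7683}}{7683} \approx -0.38789$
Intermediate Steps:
$L = 0$ ($L = - \frac{\left(17 - 20\right) \left(4 - 4\right)}{3} = - \frac{\left(-3\right) 0}{3} = \left(- \frac{1}{3}\right) 0 = 0$)
$G = \sqrt{7683} \approx 87.653$
$\frac{- 2 \left(9 - -8\right) + L}{G} = \frac{- 2 \left(9 - -8\right) + 0}{\sqrt{7683}} = \left(- 2 \left(9 + 8\right) + 0\right) \frac{\sqrt{7683}}{7683} = \left(\left(-2\right) 17 + 0\right) \frac{\sqrt{7683}}{7683} = \left(-34 + 0\right) \frac{\sqrt{7683}}{7683} = - 34 \frac{\sqrt{7683}}{7683} = - \frac{34 \sqrt{7683}}{7683}$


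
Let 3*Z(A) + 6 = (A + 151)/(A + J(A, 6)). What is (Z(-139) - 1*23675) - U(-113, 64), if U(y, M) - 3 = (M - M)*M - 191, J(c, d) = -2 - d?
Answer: -3452887/147 ≈ -23489.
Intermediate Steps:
Z(A) = -2 + (151 + A)/(3*(-8 + A)) (Z(A) = -2 + ((A + 151)/(A + (-2 - 1*6)))/3 = -2 + ((151 + A)/(A + (-2 - 6)))/3 = -2 + ((151 + A)/(A - 8))/3 = -2 + ((151 + A)/(-8 + A))/3 = -2 + (151 + A)/(3*(-8 + A)))
U(y, M) = -188 (U(y, M) = 3 + ((M - M)*M - 191) = 3 + (0*M - 191) = 3 + (0 - 191) = 3 - 191 = -188)
(Z(-139) - 1*23675) - U(-113, 64) = ((199 - 5*(-139))/(3*(-8 - 139)) - 1*23675) - 1*(-188) = ((⅓)*(199 + 695)/(-147) - 23675) + 188 = ((⅓)*(-1/147)*894 - 23675) + 188 = (-298/147 - 23675) + 188 = -3480523/147 + 188 = -3452887/147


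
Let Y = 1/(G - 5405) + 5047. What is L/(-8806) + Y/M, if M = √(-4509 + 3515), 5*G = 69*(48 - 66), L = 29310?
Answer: -14655/4403 - 71331772*I*√994/14048699 ≈ -3.3284 - 160.08*I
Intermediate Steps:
G = -1242/5 (G = (69*(48 - 66))/5 = (69*(-18))/5 = (⅕)*(-1242) = -1242/5 ≈ -248.40)
M = I*√994 (M = √(-994) = I*√994 ≈ 31.528*I)
Y = 142663544/28267 (Y = 1/(-1242/5 - 5405) + 5047 = 1/(-28267/5) + 5047 = -5/28267 + 5047 = 142663544/28267 ≈ 5047.0)
L/(-8806) + Y/M = 29310/(-8806) + 142663544/(28267*((I*√994))) = 29310*(-1/8806) + 142663544*(-I*√994/994)/28267 = -14655/4403 - 71331772*I*√994/14048699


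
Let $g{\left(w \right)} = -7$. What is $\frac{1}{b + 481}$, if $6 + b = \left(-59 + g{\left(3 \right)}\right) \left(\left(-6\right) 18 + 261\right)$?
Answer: $- \frac{1}{9623} \approx -0.00010392$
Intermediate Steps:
$b = -10104$ ($b = -6 + \left(-59 - 7\right) \left(\left(-6\right) 18 + 261\right) = -6 - 66 \left(-108 + 261\right) = -6 - 10098 = -10104$)
$\frac{1}{b + 481} = \frac{1}{-10104 + 481} = \frac{1}{-9623} = - \frac{1}{9623}$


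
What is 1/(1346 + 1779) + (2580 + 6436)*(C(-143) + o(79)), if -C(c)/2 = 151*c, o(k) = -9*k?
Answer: 1196733125001/3125 ≈ 3.8295e+8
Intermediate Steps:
C(c) = -302*c
1/(1346 + 1779) + (2580 + 6436)*(C(-143) + o(79)) = 1/(1346 + 1779) + (2580 + 6436)*(-302*(-143) - 9*79) = 1/3125 + 9016*(43186 - 711) = 1/3125 + 9016*42475 = 1/3125 + 382954600 = 1196733125001/3125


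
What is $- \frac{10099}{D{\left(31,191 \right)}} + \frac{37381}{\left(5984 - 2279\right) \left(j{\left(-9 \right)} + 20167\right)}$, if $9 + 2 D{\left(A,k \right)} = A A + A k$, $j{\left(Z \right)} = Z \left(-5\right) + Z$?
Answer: $- \frac{503868699719}{171486195465} \approx -2.9382$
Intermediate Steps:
$j{\left(Z \right)} = - 4 Z$ ($j{\left(Z \right)} = - 5 Z + Z = - 4 Z$)
$D{\left(A,k \right)} = - \frac{9}{2} + \frac{A^{2}}{2} + \frac{A k}{2}$ ($D{\left(A,k \right)} = - \frac{9}{2} + \frac{A A + A k}{2} = - \frac{9}{2} + \frac{A^{2} + A k}{2} = - \frac{9}{2} + \left(\frac{A^{2}}{2} + \frac{A k}{2}\right) = - \frac{9}{2} + \frac{A^{2}}{2} + \frac{A k}{2}$)
$- \frac{10099}{D{\left(31,191 \right)}} + \frac{37381}{\left(5984 - 2279\right) \left(j{\left(-9 \right)} + 20167\right)} = - \frac{10099}{- \frac{9}{2} + \frac{31^{2}}{2} + \frac{1}{2} \cdot 31 \cdot 191} + \frac{37381}{\left(5984 - 2279\right) \left(\left(-4\right) \left(-9\right) + 20167\right)} = - \frac{10099}{- \frac{9}{2} + \frac{1}{2} \cdot 961 + \frac{5921}{2}} + \frac{37381}{3705 \left(36 + 20167\right)} = - \frac{10099}{- \frac{9}{2} + \frac{961}{2} + \frac{5921}{2}} + \frac{37381}{3705 \cdot 20203} = - \frac{10099}{\frac{6873}{2}} + \frac{37381}{74852115} = \left(-10099\right) \frac{2}{6873} + 37381 \cdot \frac{1}{74852115} = - \frac{20198}{6873} + \frac{37381}{74852115} = - \frac{503868699719}{171486195465}$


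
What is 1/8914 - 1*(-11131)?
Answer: 99221735/8914 ≈ 11131.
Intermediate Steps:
1/8914 - 1*(-11131) = 1/8914 + 11131 = 99221735/8914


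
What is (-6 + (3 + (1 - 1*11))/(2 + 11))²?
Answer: 7225/169 ≈ 42.751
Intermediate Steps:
(-6 + (3 + (1 - 1*11))/(2 + 11))² = (-6 + (3 + (1 - 11))/13)² = (-6 + (3 - 10)*(1/13))² = (-6 - 7*1/13)² = (-6 - 7/13)² = (-85/13)² = 7225/169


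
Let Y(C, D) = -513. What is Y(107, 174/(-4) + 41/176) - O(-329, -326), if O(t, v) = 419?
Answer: -932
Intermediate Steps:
Y(107, 174/(-4) + 41/176) - O(-329, -326) = -513 - 1*419 = -513 - 419 = -932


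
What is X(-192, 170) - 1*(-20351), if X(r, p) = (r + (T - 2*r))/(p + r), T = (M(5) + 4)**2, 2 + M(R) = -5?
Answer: 447521/22 ≈ 20342.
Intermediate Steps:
M(R) = -7 (M(R) = -2 - 5 = -7)
T = 9 (T = (-7 + 4)**2 = (-3)**2 = 9)
X(r, p) = (9 - r)/(p + r) (X(r, p) = (r + (9 - 2*r))/(p + r) = (9 - r)/(p + r))
X(-192, 170) - 1*(-20351) = (9 - 1*(-192))/(170 - 192) - 1*(-20351) = (9 + 192)/(-22) + 20351 = -1/22*201 + 20351 = -201/22 + 20351 = 447521/22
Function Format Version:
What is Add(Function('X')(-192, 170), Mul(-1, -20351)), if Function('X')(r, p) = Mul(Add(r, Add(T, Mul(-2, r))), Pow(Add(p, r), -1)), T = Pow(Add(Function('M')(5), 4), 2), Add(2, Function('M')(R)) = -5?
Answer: Rational(447521, 22) ≈ 20342.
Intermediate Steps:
Function('M')(R) = -7 (Function('M')(R) = Add(-2, -5) = -7)
T = 9 (T = Pow(Add(-7, 4), 2) = Pow(-3, 2) = 9)
Function('X')(r, p) = Mul(Pow(Add(p, r), -1), Add(9, Mul(-1, r))) (Function('X')(r, p) = Mul(Add(r, Add(9, Mul(-2, r))), Pow(Add(p, r), -1)) = Mul(Add(9, Mul(-1, r)), Pow(Add(p, r), -1)) = Mul(Pow(Add(p, r), -1), Add(9, Mul(-1, r))))
Add(Function('X')(-192, 170), Mul(-1, -20351)) = Add(Mul(Pow(Add(170, -192), -1), Add(9, Mul(-1, -192))), Mul(-1, -20351)) = Add(Mul(Pow(-22, -1), Add(9, 192)), 20351) = Add(Mul(Rational(-1, 22), 201), 20351) = Add(Rational(-201, 22), 20351) = Rational(447521, 22)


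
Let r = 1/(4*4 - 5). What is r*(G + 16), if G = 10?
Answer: 26/11 ≈ 2.3636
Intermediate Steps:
r = 1/11 (r = 1/(16 - 5) = 1/11 ≈ 0.090909)
r*(G + 16) = (10 + 16)/11 = (1/11)*26 = 26/11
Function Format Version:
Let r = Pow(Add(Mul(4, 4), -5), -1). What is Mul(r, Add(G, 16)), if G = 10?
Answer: Rational(26, 11) ≈ 2.3636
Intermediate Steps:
r = Rational(1, 11) (r = Pow(Add(16, -5), -1) = Pow(11, -1) = Rational(1, 11) ≈ 0.090909)
Mul(r, Add(G, 16)) = Mul(Rational(1, 11), Add(10, 16)) = Mul(Rational(1, 11), 26) = Rational(26, 11)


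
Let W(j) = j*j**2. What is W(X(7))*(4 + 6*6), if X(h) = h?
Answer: 13720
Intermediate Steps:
W(j) = j**3
W(X(7))*(4 + 6*6) = 7**3*(4 + 6*6) = 343*(4 + 36) = 343*40 = 13720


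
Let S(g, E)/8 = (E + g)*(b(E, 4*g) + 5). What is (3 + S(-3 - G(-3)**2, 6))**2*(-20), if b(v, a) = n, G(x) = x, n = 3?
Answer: -2903220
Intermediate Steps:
b(v, a) = 3
S(g, E) = 64*E + 64*g (S(g, E) = 8*((E + g)*(3 + 5)) = 8*((E + g)*8) = 8*(8*E + 8*g) = 64*E + 64*g)
(3 + S(-3 - G(-3)**2, 6))**2*(-20) = (3 + (64*6 + 64*(-3 - 1*(-3)**2)))**2*(-20) = (3 + (384 + 64*(-3 - 1*9)))**2*(-20) = (3 + (384 + 64*(-3 - 9)))**2*(-20) = (3 + (384 + 64*(-12)))**2*(-20) = (3 + (384 - 768))**2*(-20) = (3 - 384)**2*(-20) = (-381)**2*(-20) = 145161*(-20) = -2903220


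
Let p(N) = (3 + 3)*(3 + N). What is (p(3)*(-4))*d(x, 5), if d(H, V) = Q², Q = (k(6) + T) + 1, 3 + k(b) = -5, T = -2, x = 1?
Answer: -11664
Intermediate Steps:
p(N) = 18 + 6*N (p(N) = 6*(3 + N) = 18 + 6*N)
k(b) = -8 (k(b) = -3 - 5 = -8)
Q = -9 (Q = (-8 - 2) + 1 = -10 + 1 = -9)
d(H, V) = 81 (d(H, V) = (-9)² = 81)
(p(3)*(-4))*d(x, 5) = ((18 + 6*3)*(-4))*81 = ((18 + 18)*(-4))*81 = (36*(-4))*81 = -144*81 = -11664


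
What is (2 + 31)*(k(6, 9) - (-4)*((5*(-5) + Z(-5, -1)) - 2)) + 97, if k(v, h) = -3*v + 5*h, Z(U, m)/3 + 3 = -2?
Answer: -4556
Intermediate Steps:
Z(U, m) = -15 (Z(U, m) = -9 + 3*(-2) = -9 - 6 = -15)
(2 + 31)*(k(6, 9) - (-4)*((5*(-5) + Z(-5, -1)) - 2)) + 97 = (2 + 31)*((-3*6 + 5*9) - (-4)*((5*(-5) - 15) - 2)) + 97 = 33*((-18 + 45) - (-4)*((-25 - 15) - 2)) + 97 = 33*(27 - (-4)*(-40 - 2)) + 97 = 33*(27 - (-4)*(-42)) + 97 = 33*(27 - 1*168) + 97 = 33*(27 - 168) + 97 = 33*(-141) + 97 = -4653 + 97 = -4556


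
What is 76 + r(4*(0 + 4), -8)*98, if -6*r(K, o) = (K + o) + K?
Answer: -316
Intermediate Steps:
r(K, o) = -K/3 - o/6 (r(K, o) = -((K + o) + K)/6 = -(o + 2*K)/6 = -K/3 - o/6)
76 + r(4*(0 + 4), -8)*98 = 76 + (-4*(0 + 4)/3 - ⅙*(-8))*98 = 76 + (-4*4/3 + 4/3)*98 = 76 + (-⅓*16 + 4/3)*98 = 76 + (-16/3 + 4/3)*98 = 76 - 4*98 = 76 - 392 = -316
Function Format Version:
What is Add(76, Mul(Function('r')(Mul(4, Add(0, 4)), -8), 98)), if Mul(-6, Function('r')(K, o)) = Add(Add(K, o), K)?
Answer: -316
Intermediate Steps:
Function('r')(K, o) = Add(Mul(Rational(-1, 3), K), Mul(Rational(-1, 6), o)) (Function('r')(K, o) = Mul(Rational(-1, 6), Add(Add(K, o), K)) = Mul(Rational(-1, 6), Add(o, Mul(2, K))) = Add(Mul(Rational(-1, 3), K), Mul(Rational(-1, 6), o)))
Add(76, Mul(Function('r')(Mul(4, Add(0, 4)), -8), 98)) = Add(76, Mul(Add(Mul(Rational(-1, 3), Mul(4, Add(0, 4))), Mul(Rational(-1, 6), -8)), 98)) = Add(76, Mul(Add(Mul(Rational(-1, 3), Mul(4, 4)), Rational(4, 3)), 98)) = Add(76, Mul(Add(Mul(Rational(-1, 3), 16), Rational(4, 3)), 98)) = Add(76, Mul(Add(Rational(-16, 3), Rational(4, 3)), 98)) = Add(76, Mul(-4, 98)) = Add(76, -392) = -316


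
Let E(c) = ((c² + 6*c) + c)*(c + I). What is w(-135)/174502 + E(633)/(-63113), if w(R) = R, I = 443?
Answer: -76067021778495/11013344726 ≈ -6906.8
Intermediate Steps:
E(c) = (443 + c)*(c² + 7*c) (E(c) = ((c² + 6*c) + c)*(c + 443) = (c² + 7*c)*(443 + c) = (443 + c)*(c² + 7*c))
w(-135)/174502 + E(633)/(-63113) = -135/174502 + (633*(3101 + 633² + 450*633))/(-63113) = -135*1/174502 + (633*(3101 + 400689 + 284850))*(-1/63113) = -135/174502 + (633*688640)*(-1/63113) = -135/174502 + 435909120*(-1/63113) = -135/174502 - 435909120/63113 = -76067021778495/11013344726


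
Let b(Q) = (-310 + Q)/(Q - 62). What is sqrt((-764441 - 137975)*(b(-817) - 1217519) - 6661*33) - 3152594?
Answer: -3152594 + sqrt(848906267627487003)/879 ≈ -2.1044e+6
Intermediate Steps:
b(Q) = (-310 + Q)/(-62 + Q)
sqrt((-764441 - 137975)*(b(-817) - 1217519) - 6661*33) - 3152594 = sqrt((-764441 - 137975)*((-310 - 817)/(-62 - 817) - 1217519) - 6661*33) - 3152594 = sqrt(-902416*(-1127/(-879) - 1217519) - 219813) - 3152594 = sqrt(-902416*(-1/879*(-1127) - 1217519) - 219813) - 3152594 = sqrt(-902416*(1127/879 - 1217519) - 219813) - 3152594 = sqrt(-902416*(-1070198074/879) - 219813) - 3152594 = sqrt(965763865146784/879 - 219813) - 3152594 = sqrt(965763671931157/879) - 3152594 = sqrt(848906267627487003)/879 - 3152594 = -3152594 + sqrt(848906267627487003)/879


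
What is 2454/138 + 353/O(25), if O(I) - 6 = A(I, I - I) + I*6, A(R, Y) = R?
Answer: 82148/4163 ≈ 19.733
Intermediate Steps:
O(I) = 6 + 7*I (O(I) = 6 + (I + I*6) = 6 + (I + 6*I) = 6 + 7*I)
2454/138 + 353/O(25) = 2454/138 + 353/(6 + 7*25) = 2454*(1/138) + 353/(6 + 175) = 409/23 + 353/181 = 82148/4163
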